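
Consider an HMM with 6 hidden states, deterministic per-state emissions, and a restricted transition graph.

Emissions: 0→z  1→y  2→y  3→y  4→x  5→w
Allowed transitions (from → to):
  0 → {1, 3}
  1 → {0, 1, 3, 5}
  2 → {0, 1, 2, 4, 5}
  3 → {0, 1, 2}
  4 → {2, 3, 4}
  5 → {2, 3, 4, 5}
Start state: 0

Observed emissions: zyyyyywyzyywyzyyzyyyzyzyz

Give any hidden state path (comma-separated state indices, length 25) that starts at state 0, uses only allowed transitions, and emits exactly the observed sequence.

0,1,1,1,3,1,5,2,0,3,2,5,3,0,1,1,0,1,3,2,0,1,0,3,0

  t0 'z' -> {0}, take 0 (start)
  t1 'y' -> {1,2,3}, take 1 (0->1 ok)
  t2 'y' -> {1,2,3}, take 1 (1->1 ok)
  t3 'y' -> {1,2,3}, take 1 (1->1 ok)
  t4 'y' -> {1,2,3}, take 3 (1->3 ok)
  t5 'y' -> {1,2,3}, take 1 (3->1 ok)
  t6 'w' -> {5}, take 5 (1->5 ok)
  t7 'y' -> {1,2,3}, take 2 (5->2 ok)
  t8 'z' -> {0}, take 0 (2->0 ok)
  t9 'y' -> {1,2,3}, take 3 (0->3 ok)
  t10 'y' -> {1,2,3}, take 2 (3->2 ok)
  t11 'w' -> {5}, take 5 (2->5 ok)
  t12 'y' -> {1,2,3}, take 3 (5->3 ok)
  t13 'z' -> {0}, take 0 (3->0 ok)
  t14 'y' -> {1,2,3}, take 1 (0->1 ok)
  t15 'y' -> {1,2,3}, take 1 (1->1 ok)
  t16 'z' -> {0}, take 0 (1->0 ok)
  t17 'y' -> {1,2,3}, take 1 (0->1 ok)
  t18 'y' -> {1,2,3}, take 3 (1->3 ok)
  t19 'y' -> {1,2,3}, take 2 (3->2 ok)
  t20 'z' -> {0}, take 0 (2->0 ok)
  t21 'y' -> {1,2,3}, take 1 (0->1 ok)
  t22 'z' -> {0}, take 0 (1->0 ok)
  t23 'y' -> {1,2,3}, take 3 (0->3 ok)
  t24 'z' -> {0}, take 0 (3->0 ok)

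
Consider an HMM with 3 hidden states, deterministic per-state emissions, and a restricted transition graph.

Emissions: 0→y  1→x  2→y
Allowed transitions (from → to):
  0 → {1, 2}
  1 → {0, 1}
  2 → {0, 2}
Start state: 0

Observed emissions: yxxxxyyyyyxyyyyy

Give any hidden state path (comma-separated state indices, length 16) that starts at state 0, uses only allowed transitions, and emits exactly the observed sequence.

0,1,1,1,1,0,2,0,2,0,1,0,2,2,2,0

  t0 'y' -> {0,2}, take 0 (start)
  t1 'x' -> {1}, take 1 (0->1 ok)
  t2 'x' -> {1}, take 1 (1->1 ok)
  t3 'x' -> {1}, take 1 (1->1 ok)
  t4 'x' -> {1}, take 1 (1->1 ok)
  t5 'y' -> {0,2}, take 0 (1->0 ok)
  t6 'y' -> {0,2}, take 2 (0->2 ok)
  t7 'y' -> {0,2}, take 0 (2->0 ok)
  t8 'y' -> {0,2}, take 2 (0->2 ok)
  t9 'y' -> {0,2}, take 0 (2->0 ok)
  t10 'x' -> {1}, take 1 (0->1 ok)
  t11 'y' -> {0,2}, take 0 (1->0 ok)
  t12 'y' -> {0,2}, take 2 (0->2 ok)
  t13 'y' -> {0,2}, take 2 (2->2 ok)
  t14 'y' -> {0,2}, take 2 (2->2 ok)
  t15 'y' -> {0,2}, take 0 (2->0 ok)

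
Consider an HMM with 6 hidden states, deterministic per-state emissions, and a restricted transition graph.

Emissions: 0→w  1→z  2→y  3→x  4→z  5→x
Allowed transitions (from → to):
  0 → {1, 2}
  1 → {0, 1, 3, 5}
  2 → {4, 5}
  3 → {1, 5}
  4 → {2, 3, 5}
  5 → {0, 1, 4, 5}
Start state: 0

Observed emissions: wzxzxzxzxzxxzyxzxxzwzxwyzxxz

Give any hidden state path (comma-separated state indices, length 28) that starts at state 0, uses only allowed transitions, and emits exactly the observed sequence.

0,1,5,4,5,4,5,1,5,4,3,5,4,2,5,1,5,5,1,0,1,5,0,2,4,5,5,1

  0: obs=w cand={0} pick 0 [start]
  1: obs=z cand={1,4} pick 1 [0->1 ok]
  2: obs=x cand={3,5} pick 5 [1->5 ok]
  3: obs=z cand={1,4} pick 4 [5->4 ok]
  4: obs=x cand={3,5} pick 5 [4->5 ok]
  5: obs=z cand={1,4} pick 4 [5->4 ok]
  6: obs=x cand={3,5} pick 5 [4->5 ok]
  7: obs=z cand={1,4} pick 1 [5->1 ok]
  8: obs=x cand={3,5} pick 5 [1->5 ok]
  9: obs=z cand={1,4} pick 4 [5->4 ok]
  10: obs=x cand={3,5} pick 3 [4->3 ok]
  11: obs=x cand={3,5} pick 5 [3->5 ok]
  12: obs=z cand={1,4} pick 4 [5->4 ok]
  13: obs=y cand={2} pick 2 [4->2 ok]
  14: obs=x cand={3,5} pick 5 [2->5 ok]
  15: obs=z cand={1,4} pick 1 [5->1 ok]
  16: obs=x cand={3,5} pick 5 [1->5 ok]
  17: obs=x cand={3,5} pick 5 [5->5 ok]
  18: obs=z cand={1,4} pick 1 [5->1 ok]
  19: obs=w cand={0} pick 0 [1->0 ok]
  20: obs=z cand={1,4} pick 1 [0->1 ok]
  21: obs=x cand={3,5} pick 5 [1->5 ok]
  22: obs=w cand={0} pick 0 [5->0 ok]
  23: obs=y cand={2} pick 2 [0->2 ok]
  24: obs=z cand={1,4} pick 4 [2->4 ok]
  25: obs=x cand={3,5} pick 5 [4->5 ok]
  26: obs=x cand={3,5} pick 5 [5->5 ok]
  27: obs=z cand={1,4} pick 1 [5->1 ok]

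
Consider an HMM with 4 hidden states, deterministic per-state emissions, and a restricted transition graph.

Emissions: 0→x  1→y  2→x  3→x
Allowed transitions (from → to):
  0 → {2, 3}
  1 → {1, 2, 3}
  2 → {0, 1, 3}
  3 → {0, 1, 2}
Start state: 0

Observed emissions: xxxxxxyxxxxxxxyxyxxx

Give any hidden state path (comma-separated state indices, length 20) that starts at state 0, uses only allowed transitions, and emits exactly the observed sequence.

  pos 0: x in {0,2,3}, choose 0; start
  pos 1: x in {0,2,3}, choose 2; 0->2 ok
  pos 2: x in {0,2,3}, choose 0; 2->0 ok
  pos 3: x in {0,2,3}, choose 2; 0->2 ok
  pos 4: x in {0,2,3}, choose 0; 2->0 ok
  pos 5: x in {0,2,3}, choose 2; 0->2 ok
  pos 6: y in {1}, choose 1; 2->1 ok
  pos 7: x in {0,2,3}, choose 3; 1->3 ok
  pos 8: x in {0,2,3}, choose 0; 3->0 ok
  pos 9: x in {0,2,3}, choose 3; 0->3 ok
  pos 10: x in {0,2,3}, choose 2; 3->2 ok
  pos 11: x in {0,2,3}, choose 0; 2->0 ok
  pos 12: x in {0,2,3}, choose 3; 0->3 ok
  pos 13: x in {0,2,3}, choose 2; 3->2 ok
  pos 14: y in {1}, choose 1; 2->1 ok
  pos 15: x in {0,2,3}, choose 2; 1->2 ok
  pos 16: y in {1}, choose 1; 2->1 ok
  pos 17: x in {0,2,3}, choose 2; 1->2 ok
  pos 18: x in {0,2,3}, choose 3; 2->3 ok
  pos 19: x in {0,2,3}, choose 0; 3->0 ok

0,2,0,2,0,2,1,3,0,3,2,0,3,2,1,2,1,2,3,0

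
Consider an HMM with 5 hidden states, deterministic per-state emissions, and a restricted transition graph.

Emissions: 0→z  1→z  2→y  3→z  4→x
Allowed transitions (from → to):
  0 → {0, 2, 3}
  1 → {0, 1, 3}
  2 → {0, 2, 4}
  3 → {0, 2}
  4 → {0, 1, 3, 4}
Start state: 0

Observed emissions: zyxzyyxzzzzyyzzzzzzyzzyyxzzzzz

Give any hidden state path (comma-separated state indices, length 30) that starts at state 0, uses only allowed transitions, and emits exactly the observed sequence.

  pos 0: z in {0,1,3}, choose 0; start
  pos 1: y in {2}, choose 2; 0->2 ok
  pos 2: x in {4}, choose 4; 2->4 ok
  pos 3: z in {0,1,3}, choose 3; 4->3 ok
  pos 4: y in {2}, choose 2; 3->2 ok
  pos 5: y in {2}, choose 2; 2->2 ok
  pos 6: x in {4}, choose 4; 2->4 ok
  pos 7: z in {0,1,3}, choose 1; 4->1 ok
  pos 8: z in {0,1,3}, choose 0; 1->0 ok
  pos 9: z in {0,1,3}, choose 0; 0->0 ok
  pos 10: z in {0,1,3}, choose 0; 0->0 ok
  pos 11: y in {2}, choose 2; 0->2 ok
  pos 12: y in {2}, choose 2; 2->2 ok
  pos 13: z in {0,1,3}, choose 0; 2->0 ok
  pos 14: z in {0,1,3}, choose 0; 0->0 ok
  pos 15: z in {0,1,3}, choose 0; 0->0 ok
  pos 16: z in {0,1,3}, choose 0; 0->0 ok
  pos 17: z in {0,1,3}, choose 0; 0->0 ok
  pos 18: z in {0,1,3}, choose 3; 0->3 ok
  pos 19: y in {2}, choose 2; 3->2 ok
  pos 20: z in {0,1,3}, choose 0; 2->0 ok
  pos 21: z in {0,1,3}, choose 3; 0->3 ok
  pos 22: y in {2}, choose 2; 3->2 ok
  pos 23: y in {2}, choose 2; 2->2 ok
  pos 24: x in {4}, choose 4; 2->4 ok
  pos 25: z in {0,1,3}, choose 1; 4->1 ok
  pos 26: z in {0,1,3}, choose 0; 1->0 ok
  pos 27: z in {0,1,3}, choose 3; 0->3 ok
  pos 28: z in {0,1,3}, choose 0; 3->0 ok
  pos 29: z in {0,1,3}, choose 3; 0->3 ok

0,2,4,3,2,2,4,1,0,0,0,2,2,0,0,0,0,0,3,2,0,3,2,2,4,1,0,3,0,3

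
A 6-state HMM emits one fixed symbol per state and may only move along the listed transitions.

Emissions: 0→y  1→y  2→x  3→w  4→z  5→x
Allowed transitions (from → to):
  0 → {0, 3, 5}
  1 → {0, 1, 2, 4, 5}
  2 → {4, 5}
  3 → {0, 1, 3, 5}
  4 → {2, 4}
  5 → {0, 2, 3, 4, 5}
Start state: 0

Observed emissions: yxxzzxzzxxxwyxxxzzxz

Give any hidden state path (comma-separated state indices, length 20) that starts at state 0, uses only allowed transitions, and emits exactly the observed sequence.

0,5,5,4,4,2,4,4,2,5,5,3,1,5,5,2,4,4,2,4

  t0 'y' -> {0,1}, take 0 (start)
  t1 'x' -> {2,5}, take 5 (0->5 ok)
  t2 'x' -> {2,5}, take 5 (5->5 ok)
  t3 'z' -> {4}, take 4 (5->4 ok)
  t4 'z' -> {4}, take 4 (4->4 ok)
  t5 'x' -> {2,5}, take 2 (4->2 ok)
  t6 'z' -> {4}, take 4 (2->4 ok)
  t7 'z' -> {4}, take 4 (4->4 ok)
  t8 'x' -> {2,5}, take 2 (4->2 ok)
  t9 'x' -> {2,5}, take 5 (2->5 ok)
  t10 'x' -> {2,5}, take 5 (5->5 ok)
  t11 'w' -> {3}, take 3 (5->3 ok)
  t12 'y' -> {0,1}, take 1 (3->1 ok)
  t13 'x' -> {2,5}, take 5 (1->5 ok)
  t14 'x' -> {2,5}, take 5 (5->5 ok)
  t15 'x' -> {2,5}, take 2 (5->2 ok)
  t16 'z' -> {4}, take 4 (2->4 ok)
  t17 'z' -> {4}, take 4 (4->4 ok)
  t18 'x' -> {2,5}, take 2 (4->2 ok)
  t19 'z' -> {4}, take 4 (2->4 ok)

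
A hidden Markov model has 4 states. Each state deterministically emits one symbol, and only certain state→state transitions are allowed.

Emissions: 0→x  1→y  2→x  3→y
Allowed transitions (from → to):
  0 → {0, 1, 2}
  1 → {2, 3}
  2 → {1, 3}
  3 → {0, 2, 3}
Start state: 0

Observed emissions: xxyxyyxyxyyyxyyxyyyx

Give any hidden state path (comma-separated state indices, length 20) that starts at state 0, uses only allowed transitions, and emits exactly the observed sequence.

  [0] x  {0,2}  => 0  start
  [1] x  {0,2}  => 0  0->0 ok
  [2] y  {1,3}  => 1  0->1 ok
  [3] x  {0,2}  => 2  1->2 ok
  [4] y  {1,3}  => 1  2->1 ok
  [5] y  {1,3}  => 3  1->3 ok
  [6] x  {0,2}  => 0  3->0 ok
  [7] y  {1,3}  => 1  0->1 ok
  [8] x  {0,2}  => 2  1->2 ok
  [9] y  {1,3}  => 1  2->1 ok
  [10] y  {1,3}  => 3  1->3 ok
  [11] y  {1,3}  => 3  3->3 ok
  [12] x  {0,2}  => 0  3->0 ok
  [13] y  {1,3}  => 1  0->1 ok
  [14] y  {1,3}  => 3  1->3 ok
  [15] x  {0,2}  => 2  3->2 ok
  [16] y  {1,3}  => 3  2->3 ok
  [17] y  {1,3}  => 3  3->3 ok
  [18] y  {1,3}  => 3  3->3 ok
  [19] x  {0,2}  => 0  3->0 ok

0,0,1,2,1,3,0,1,2,1,3,3,0,1,3,2,3,3,3,0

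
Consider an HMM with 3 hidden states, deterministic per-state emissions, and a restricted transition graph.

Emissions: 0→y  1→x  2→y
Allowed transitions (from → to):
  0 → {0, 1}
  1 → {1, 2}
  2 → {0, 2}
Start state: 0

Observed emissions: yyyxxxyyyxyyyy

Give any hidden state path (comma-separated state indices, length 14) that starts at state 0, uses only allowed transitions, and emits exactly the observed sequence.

0,0,0,1,1,1,2,0,0,1,2,2,2,2

  0: obs=y cand={0,2} pick 0 [start]
  1: obs=y cand={0,2} pick 0 [0->0 ok]
  2: obs=y cand={0,2} pick 0 [0->0 ok]
  3: obs=x cand={1} pick 1 [0->1 ok]
  4: obs=x cand={1} pick 1 [1->1 ok]
  5: obs=x cand={1} pick 1 [1->1 ok]
  6: obs=y cand={0,2} pick 2 [1->2 ok]
  7: obs=y cand={0,2} pick 0 [2->0 ok]
  8: obs=y cand={0,2} pick 0 [0->0 ok]
  9: obs=x cand={1} pick 1 [0->1 ok]
  10: obs=y cand={0,2} pick 2 [1->2 ok]
  11: obs=y cand={0,2} pick 2 [2->2 ok]
  12: obs=y cand={0,2} pick 2 [2->2 ok]
  13: obs=y cand={0,2} pick 2 [2->2 ok]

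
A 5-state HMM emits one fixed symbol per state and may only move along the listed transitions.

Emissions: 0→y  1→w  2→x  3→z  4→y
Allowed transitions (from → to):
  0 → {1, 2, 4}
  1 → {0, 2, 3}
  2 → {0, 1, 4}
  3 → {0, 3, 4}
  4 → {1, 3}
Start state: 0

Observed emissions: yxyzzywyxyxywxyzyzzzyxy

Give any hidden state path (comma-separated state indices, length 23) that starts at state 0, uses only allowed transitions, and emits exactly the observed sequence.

0,2,4,3,3,4,1,0,2,0,2,0,1,2,4,3,4,3,3,3,0,2,4

  0: obs=y cand={0,4} pick 0 [start]
  1: obs=x cand={2} pick 2 [0->2 ok]
  2: obs=y cand={0,4} pick 4 [2->4 ok]
  3: obs=z cand={3} pick 3 [4->3 ok]
  4: obs=z cand={3} pick 3 [3->3 ok]
  5: obs=y cand={0,4} pick 4 [3->4 ok]
  6: obs=w cand={1} pick 1 [4->1 ok]
  7: obs=y cand={0,4} pick 0 [1->0 ok]
  8: obs=x cand={2} pick 2 [0->2 ok]
  9: obs=y cand={0,4} pick 0 [2->0 ok]
  10: obs=x cand={2} pick 2 [0->2 ok]
  11: obs=y cand={0,4} pick 0 [2->0 ok]
  12: obs=w cand={1} pick 1 [0->1 ok]
  13: obs=x cand={2} pick 2 [1->2 ok]
  14: obs=y cand={0,4} pick 4 [2->4 ok]
  15: obs=z cand={3} pick 3 [4->3 ok]
  16: obs=y cand={0,4} pick 4 [3->4 ok]
  17: obs=z cand={3} pick 3 [4->3 ok]
  18: obs=z cand={3} pick 3 [3->3 ok]
  19: obs=z cand={3} pick 3 [3->3 ok]
  20: obs=y cand={0,4} pick 0 [3->0 ok]
  21: obs=x cand={2} pick 2 [0->2 ok]
  22: obs=y cand={0,4} pick 4 [2->4 ok]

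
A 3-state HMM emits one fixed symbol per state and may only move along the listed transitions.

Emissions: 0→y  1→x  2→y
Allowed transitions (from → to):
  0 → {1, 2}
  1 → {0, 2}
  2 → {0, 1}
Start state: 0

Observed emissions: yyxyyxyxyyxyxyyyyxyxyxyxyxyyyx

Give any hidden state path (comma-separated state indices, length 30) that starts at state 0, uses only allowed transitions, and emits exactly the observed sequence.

0,2,1,0,2,1,0,1,0,2,1,0,1,0,2,0,2,1,2,1,0,1,0,1,2,1,0,2,0,1

  pos 0: y in {0,2}, choose 0; start
  pos 1: y in {0,2}, choose 2; 0->2 ok
  pos 2: x in {1}, choose 1; 2->1 ok
  pos 3: y in {0,2}, choose 0; 1->0 ok
  pos 4: y in {0,2}, choose 2; 0->2 ok
  pos 5: x in {1}, choose 1; 2->1 ok
  pos 6: y in {0,2}, choose 0; 1->0 ok
  pos 7: x in {1}, choose 1; 0->1 ok
  pos 8: y in {0,2}, choose 0; 1->0 ok
  pos 9: y in {0,2}, choose 2; 0->2 ok
  pos 10: x in {1}, choose 1; 2->1 ok
  pos 11: y in {0,2}, choose 0; 1->0 ok
  pos 12: x in {1}, choose 1; 0->1 ok
  pos 13: y in {0,2}, choose 0; 1->0 ok
  pos 14: y in {0,2}, choose 2; 0->2 ok
  pos 15: y in {0,2}, choose 0; 2->0 ok
  pos 16: y in {0,2}, choose 2; 0->2 ok
  pos 17: x in {1}, choose 1; 2->1 ok
  pos 18: y in {0,2}, choose 2; 1->2 ok
  pos 19: x in {1}, choose 1; 2->1 ok
  pos 20: y in {0,2}, choose 0; 1->0 ok
  pos 21: x in {1}, choose 1; 0->1 ok
  pos 22: y in {0,2}, choose 0; 1->0 ok
  pos 23: x in {1}, choose 1; 0->1 ok
  pos 24: y in {0,2}, choose 2; 1->2 ok
  pos 25: x in {1}, choose 1; 2->1 ok
  pos 26: y in {0,2}, choose 0; 1->0 ok
  pos 27: y in {0,2}, choose 2; 0->2 ok
  pos 28: y in {0,2}, choose 0; 2->0 ok
  pos 29: x in {1}, choose 1; 0->1 ok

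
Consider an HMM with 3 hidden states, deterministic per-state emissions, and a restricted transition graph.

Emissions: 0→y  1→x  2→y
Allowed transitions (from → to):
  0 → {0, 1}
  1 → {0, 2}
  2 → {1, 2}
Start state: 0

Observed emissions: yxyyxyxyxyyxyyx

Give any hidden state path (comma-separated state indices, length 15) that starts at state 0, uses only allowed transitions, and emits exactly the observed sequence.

  t0 'y' -> {0,2}, take 0 (start)
  t1 'x' -> {1}, take 1 (0->1 ok)
  t2 'y' -> {0,2}, take 2 (1->2 ok)
  t3 'y' -> {0,2}, take 2 (2->2 ok)
  t4 'x' -> {1}, take 1 (2->1 ok)
  t5 'y' -> {0,2}, take 0 (1->0 ok)
  t6 'x' -> {1}, take 1 (0->1 ok)
  t7 'y' -> {0,2}, take 2 (1->2 ok)
  t8 'x' -> {1}, take 1 (2->1 ok)
  t9 'y' -> {0,2}, take 2 (1->2 ok)
  t10 'y' -> {0,2}, take 2 (2->2 ok)
  t11 'x' -> {1}, take 1 (2->1 ok)
  t12 'y' -> {0,2}, take 2 (1->2 ok)
  t13 'y' -> {0,2}, take 2 (2->2 ok)
  t14 'x' -> {1}, take 1 (2->1 ok)

0,1,2,2,1,0,1,2,1,2,2,1,2,2,1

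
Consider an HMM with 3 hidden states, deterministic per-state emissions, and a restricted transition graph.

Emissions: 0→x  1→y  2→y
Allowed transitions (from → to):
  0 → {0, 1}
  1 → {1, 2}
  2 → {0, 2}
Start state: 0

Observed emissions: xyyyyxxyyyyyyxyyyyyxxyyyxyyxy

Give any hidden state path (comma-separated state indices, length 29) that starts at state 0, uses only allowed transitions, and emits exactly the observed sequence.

0,1,1,1,2,0,0,1,2,2,2,2,2,0,1,1,1,1,2,0,0,1,1,2,0,1,2,0,1

  [0] x  {0}  => 0  start
  [1] y  {1,2}  => 1  0->1 ok
  [2] y  {1,2}  => 1  1->1 ok
  [3] y  {1,2}  => 1  1->1 ok
  [4] y  {1,2}  => 2  1->2 ok
  [5] x  {0}  => 0  2->0 ok
  [6] x  {0}  => 0  0->0 ok
  [7] y  {1,2}  => 1  0->1 ok
  [8] y  {1,2}  => 2  1->2 ok
  [9] y  {1,2}  => 2  2->2 ok
  [10] y  {1,2}  => 2  2->2 ok
  [11] y  {1,2}  => 2  2->2 ok
  [12] y  {1,2}  => 2  2->2 ok
  [13] x  {0}  => 0  2->0 ok
  [14] y  {1,2}  => 1  0->1 ok
  [15] y  {1,2}  => 1  1->1 ok
  [16] y  {1,2}  => 1  1->1 ok
  [17] y  {1,2}  => 1  1->1 ok
  [18] y  {1,2}  => 2  1->2 ok
  [19] x  {0}  => 0  2->0 ok
  [20] x  {0}  => 0  0->0 ok
  [21] y  {1,2}  => 1  0->1 ok
  [22] y  {1,2}  => 1  1->1 ok
  [23] y  {1,2}  => 2  1->2 ok
  [24] x  {0}  => 0  2->0 ok
  [25] y  {1,2}  => 1  0->1 ok
  [26] y  {1,2}  => 2  1->2 ok
  [27] x  {0}  => 0  2->0 ok
  [28] y  {1,2}  => 1  0->1 ok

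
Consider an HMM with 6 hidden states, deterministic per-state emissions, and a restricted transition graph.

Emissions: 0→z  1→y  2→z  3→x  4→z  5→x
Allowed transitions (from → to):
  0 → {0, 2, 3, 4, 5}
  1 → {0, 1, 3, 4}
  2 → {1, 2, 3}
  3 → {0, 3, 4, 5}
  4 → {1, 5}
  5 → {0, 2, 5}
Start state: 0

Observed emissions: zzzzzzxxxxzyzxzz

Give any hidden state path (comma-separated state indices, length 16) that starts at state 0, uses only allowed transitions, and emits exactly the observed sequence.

  t0 'z' -> {0,2,4}, take 0 (start)
  t1 'z' -> {0,2,4}, take 0 (0->0 ok)
  t2 'z' -> {0,2,4}, take 0 (0->0 ok)
  t3 'z' -> {0,2,4}, take 0 (0->0 ok)
  t4 'z' -> {0,2,4}, take 2 (0->2 ok)
  t5 'z' -> {0,2,4}, take 2 (2->2 ok)
  t6 'x' -> {3,5}, take 3 (2->3 ok)
  t7 'x' -> {3,5}, take 3 (3->3 ok)
  t8 'x' -> {3,5}, take 3 (3->3 ok)
  t9 'x' -> {3,5}, take 3 (3->3 ok)
  t10 'z' -> {0,2,4}, take 4 (3->4 ok)
  t11 'y' -> {1}, take 1 (4->1 ok)
  t12 'z' -> {0,2,4}, take 0 (1->0 ok)
  t13 'x' -> {3,5}, take 3 (0->3 ok)
  t14 'z' -> {0,2,4}, take 0 (3->0 ok)
  t15 'z' -> {0,2,4}, take 2 (0->2 ok)

0,0,0,0,2,2,3,3,3,3,4,1,0,3,0,2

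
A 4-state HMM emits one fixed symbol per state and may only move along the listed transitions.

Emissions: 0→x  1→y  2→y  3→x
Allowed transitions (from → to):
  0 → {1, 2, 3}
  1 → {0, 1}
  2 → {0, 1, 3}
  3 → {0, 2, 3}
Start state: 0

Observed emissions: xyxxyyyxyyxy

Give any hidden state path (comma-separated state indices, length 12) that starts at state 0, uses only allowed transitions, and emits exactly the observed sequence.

  t0 'x' -> {0,3}, take 0 (start)
  t1 'y' -> {1,2}, take 2 (0->2 ok)
  t2 'x' -> {0,3}, take 3 (2->3 ok)
  t3 'x' -> {0,3}, take 0 (3->0 ok)
  t4 'y' -> {1,2}, take 1 (0->1 ok)
  t5 'y' -> {1,2}, take 1 (1->1 ok)
  t6 'y' -> {1,2}, take 1 (1->1 ok)
  t7 'x' -> {0,3}, take 0 (1->0 ok)
  t8 'y' -> {1,2}, take 1 (0->1 ok)
  t9 'y' -> {1,2}, take 1 (1->1 ok)
  t10 'x' -> {0,3}, take 0 (1->0 ok)
  t11 'y' -> {1,2}, take 2 (0->2 ok)

0,2,3,0,1,1,1,0,1,1,0,2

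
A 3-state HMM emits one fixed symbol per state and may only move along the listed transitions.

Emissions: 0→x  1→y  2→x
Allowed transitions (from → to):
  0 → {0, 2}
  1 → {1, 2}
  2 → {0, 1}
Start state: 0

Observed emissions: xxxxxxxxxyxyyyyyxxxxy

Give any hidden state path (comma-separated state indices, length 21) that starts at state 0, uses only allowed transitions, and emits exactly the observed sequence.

0,2,0,0,2,0,0,0,2,1,2,1,1,1,1,1,2,0,0,2,1

  pos 0: x in {0,2}, choose 0; start
  pos 1: x in {0,2}, choose 2; 0->2 ok
  pos 2: x in {0,2}, choose 0; 2->0 ok
  pos 3: x in {0,2}, choose 0; 0->0 ok
  pos 4: x in {0,2}, choose 2; 0->2 ok
  pos 5: x in {0,2}, choose 0; 2->0 ok
  pos 6: x in {0,2}, choose 0; 0->0 ok
  pos 7: x in {0,2}, choose 0; 0->0 ok
  pos 8: x in {0,2}, choose 2; 0->2 ok
  pos 9: y in {1}, choose 1; 2->1 ok
  pos 10: x in {0,2}, choose 2; 1->2 ok
  pos 11: y in {1}, choose 1; 2->1 ok
  pos 12: y in {1}, choose 1; 1->1 ok
  pos 13: y in {1}, choose 1; 1->1 ok
  pos 14: y in {1}, choose 1; 1->1 ok
  pos 15: y in {1}, choose 1; 1->1 ok
  pos 16: x in {0,2}, choose 2; 1->2 ok
  pos 17: x in {0,2}, choose 0; 2->0 ok
  pos 18: x in {0,2}, choose 0; 0->0 ok
  pos 19: x in {0,2}, choose 2; 0->2 ok
  pos 20: y in {1}, choose 1; 2->1 ok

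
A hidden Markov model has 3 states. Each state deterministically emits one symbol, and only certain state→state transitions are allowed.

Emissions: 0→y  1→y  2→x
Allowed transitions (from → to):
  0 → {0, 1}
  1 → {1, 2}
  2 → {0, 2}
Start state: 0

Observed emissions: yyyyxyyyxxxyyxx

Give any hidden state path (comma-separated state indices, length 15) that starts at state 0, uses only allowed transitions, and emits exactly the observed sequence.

  t0 'y' -> {0,1}, take 0 (start)
  t1 'y' -> {0,1}, take 0 (0->0 ok)
  t2 'y' -> {0,1}, take 1 (0->1 ok)
  t3 'y' -> {0,1}, take 1 (1->1 ok)
  t4 'x' -> {2}, take 2 (1->2 ok)
  t5 'y' -> {0,1}, take 0 (2->0 ok)
  t6 'y' -> {0,1}, take 0 (0->0 ok)
  t7 'y' -> {0,1}, take 1 (0->1 ok)
  t8 'x' -> {2}, take 2 (1->2 ok)
  t9 'x' -> {2}, take 2 (2->2 ok)
  t10 'x' -> {2}, take 2 (2->2 ok)
  t11 'y' -> {0,1}, take 0 (2->0 ok)
  t12 'y' -> {0,1}, take 1 (0->1 ok)
  t13 'x' -> {2}, take 2 (1->2 ok)
  t14 'x' -> {2}, take 2 (2->2 ok)

0,0,1,1,2,0,0,1,2,2,2,0,1,2,2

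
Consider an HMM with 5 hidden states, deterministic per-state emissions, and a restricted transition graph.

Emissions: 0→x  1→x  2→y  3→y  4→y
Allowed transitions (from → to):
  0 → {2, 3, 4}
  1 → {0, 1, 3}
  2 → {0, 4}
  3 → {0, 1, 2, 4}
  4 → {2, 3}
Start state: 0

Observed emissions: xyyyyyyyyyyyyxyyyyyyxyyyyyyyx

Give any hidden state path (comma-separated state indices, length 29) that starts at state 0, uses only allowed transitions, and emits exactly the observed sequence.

0,2,4,2,4,3,2,4,2,4,2,4,2,0,3,2,4,3,4,3,0,4,3,2,4,2,4,3,1

  0: obs=x cand={0,1} pick 0 [start]
  1: obs=y cand={2,3,4} pick 2 [0->2 ok]
  2: obs=y cand={2,3,4} pick 4 [2->4 ok]
  3: obs=y cand={2,3,4} pick 2 [4->2 ok]
  4: obs=y cand={2,3,4} pick 4 [2->4 ok]
  5: obs=y cand={2,3,4} pick 3 [4->3 ok]
  6: obs=y cand={2,3,4} pick 2 [3->2 ok]
  7: obs=y cand={2,3,4} pick 4 [2->4 ok]
  8: obs=y cand={2,3,4} pick 2 [4->2 ok]
  9: obs=y cand={2,3,4} pick 4 [2->4 ok]
  10: obs=y cand={2,3,4} pick 2 [4->2 ok]
  11: obs=y cand={2,3,4} pick 4 [2->4 ok]
  12: obs=y cand={2,3,4} pick 2 [4->2 ok]
  13: obs=x cand={0,1} pick 0 [2->0 ok]
  14: obs=y cand={2,3,4} pick 3 [0->3 ok]
  15: obs=y cand={2,3,4} pick 2 [3->2 ok]
  16: obs=y cand={2,3,4} pick 4 [2->4 ok]
  17: obs=y cand={2,3,4} pick 3 [4->3 ok]
  18: obs=y cand={2,3,4} pick 4 [3->4 ok]
  19: obs=y cand={2,3,4} pick 3 [4->3 ok]
  20: obs=x cand={0,1} pick 0 [3->0 ok]
  21: obs=y cand={2,3,4} pick 4 [0->4 ok]
  22: obs=y cand={2,3,4} pick 3 [4->3 ok]
  23: obs=y cand={2,3,4} pick 2 [3->2 ok]
  24: obs=y cand={2,3,4} pick 4 [2->4 ok]
  25: obs=y cand={2,3,4} pick 2 [4->2 ok]
  26: obs=y cand={2,3,4} pick 4 [2->4 ok]
  27: obs=y cand={2,3,4} pick 3 [4->3 ok]
  28: obs=x cand={0,1} pick 1 [3->1 ok]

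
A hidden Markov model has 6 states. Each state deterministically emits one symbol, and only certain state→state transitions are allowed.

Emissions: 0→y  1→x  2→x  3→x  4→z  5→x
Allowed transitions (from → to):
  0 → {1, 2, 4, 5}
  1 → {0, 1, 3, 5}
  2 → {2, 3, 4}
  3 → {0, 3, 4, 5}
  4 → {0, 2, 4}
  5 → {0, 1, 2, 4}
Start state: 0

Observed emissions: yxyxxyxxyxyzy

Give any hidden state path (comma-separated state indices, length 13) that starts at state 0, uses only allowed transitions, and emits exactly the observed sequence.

0,1,0,1,1,0,5,1,0,5,0,4,0

  t0 'y' -> {0}, take 0 (start)
  t1 'x' -> {1,2,3,5}, take 1 (0->1 ok)
  t2 'y' -> {0}, take 0 (1->0 ok)
  t3 'x' -> {1,2,3,5}, take 1 (0->1 ok)
  t4 'x' -> {1,2,3,5}, take 1 (1->1 ok)
  t5 'y' -> {0}, take 0 (1->0 ok)
  t6 'x' -> {1,2,3,5}, take 5 (0->5 ok)
  t7 'x' -> {1,2,3,5}, take 1 (5->1 ok)
  t8 'y' -> {0}, take 0 (1->0 ok)
  t9 'x' -> {1,2,3,5}, take 5 (0->5 ok)
  t10 'y' -> {0}, take 0 (5->0 ok)
  t11 'z' -> {4}, take 4 (0->4 ok)
  t12 'y' -> {0}, take 0 (4->0 ok)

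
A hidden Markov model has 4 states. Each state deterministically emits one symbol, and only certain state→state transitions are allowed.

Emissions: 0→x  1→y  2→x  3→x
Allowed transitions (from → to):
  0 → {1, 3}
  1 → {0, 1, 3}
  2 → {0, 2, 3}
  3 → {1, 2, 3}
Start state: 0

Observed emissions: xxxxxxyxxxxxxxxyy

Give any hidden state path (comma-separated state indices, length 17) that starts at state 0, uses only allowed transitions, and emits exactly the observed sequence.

0,3,3,2,2,3,1,0,3,2,0,3,2,0,3,1,1

  pos 0: x in {0,2,3}, choose 0; start
  pos 1: x in {0,2,3}, choose 3; 0->3 ok
  pos 2: x in {0,2,3}, choose 3; 3->3 ok
  pos 3: x in {0,2,3}, choose 2; 3->2 ok
  pos 4: x in {0,2,3}, choose 2; 2->2 ok
  pos 5: x in {0,2,3}, choose 3; 2->3 ok
  pos 6: y in {1}, choose 1; 3->1 ok
  pos 7: x in {0,2,3}, choose 0; 1->0 ok
  pos 8: x in {0,2,3}, choose 3; 0->3 ok
  pos 9: x in {0,2,3}, choose 2; 3->2 ok
  pos 10: x in {0,2,3}, choose 0; 2->0 ok
  pos 11: x in {0,2,3}, choose 3; 0->3 ok
  pos 12: x in {0,2,3}, choose 2; 3->2 ok
  pos 13: x in {0,2,3}, choose 0; 2->0 ok
  pos 14: x in {0,2,3}, choose 3; 0->3 ok
  pos 15: y in {1}, choose 1; 3->1 ok
  pos 16: y in {1}, choose 1; 1->1 ok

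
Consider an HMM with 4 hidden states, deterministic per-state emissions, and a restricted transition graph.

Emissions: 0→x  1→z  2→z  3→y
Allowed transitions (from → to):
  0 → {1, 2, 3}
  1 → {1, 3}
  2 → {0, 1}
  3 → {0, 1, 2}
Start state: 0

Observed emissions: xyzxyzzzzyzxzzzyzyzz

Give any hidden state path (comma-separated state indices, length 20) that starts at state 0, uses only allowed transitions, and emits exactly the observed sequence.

  t0 'x' -> {0}, take 0 (start)
  t1 'y' -> {3}, take 3 (0->3 ok)
  t2 'z' -> {1,2}, take 2 (3->2 ok)
  t3 'x' -> {0}, take 0 (2->0 ok)
  t4 'y' -> {3}, take 3 (0->3 ok)
  t5 'z' -> {1,2}, take 1 (3->1 ok)
  t6 'z' -> {1,2}, take 1 (1->1 ok)
  t7 'z' -> {1,2}, take 1 (1->1 ok)
  t8 'z' -> {1,2}, take 1 (1->1 ok)
  t9 'y' -> {3}, take 3 (1->3 ok)
  t10 'z' -> {1,2}, take 2 (3->2 ok)
  t11 'x' -> {0}, take 0 (2->0 ok)
  t12 'z' -> {1,2}, take 1 (0->1 ok)
  t13 'z' -> {1,2}, take 1 (1->1 ok)
  t14 'z' -> {1,2}, take 1 (1->1 ok)
  t15 'y' -> {3}, take 3 (1->3 ok)
  t16 'z' -> {1,2}, take 1 (3->1 ok)
  t17 'y' -> {3}, take 3 (1->3 ok)
  t18 'z' -> {1,2}, take 1 (3->1 ok)
  t19 'z' -> {1,2}, take 1 (1->1 ok)

0,3,2,0,3,1,1,1,1,3,2,0,1,1,1,3,1,3,1,1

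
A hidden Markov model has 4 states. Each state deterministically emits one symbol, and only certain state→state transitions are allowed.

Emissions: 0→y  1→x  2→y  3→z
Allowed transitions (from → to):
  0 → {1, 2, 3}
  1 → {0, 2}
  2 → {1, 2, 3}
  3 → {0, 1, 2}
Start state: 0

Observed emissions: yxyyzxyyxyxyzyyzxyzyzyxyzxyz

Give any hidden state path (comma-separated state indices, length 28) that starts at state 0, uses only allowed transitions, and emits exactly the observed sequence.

0,1,0,2,3,1,2,2,1,2,1,0,3,2,2,3,1,2,3,2,3,0,1,2,3,1,2,3

  [0] y  {0,2}  => 0  start
  [1] x  {1}  => 1  0->1 ok
  [2] y  {0,2}  => 0  1->0 ok
  [3] y  {0,2}  => 2  0->2 ok
  [4] z  {3}  => 3  2->3 ok
  [5] x  {1}  => 1  3->1 ok
  [6] y  {0,2}  => 2  1->2 ok
  [7] y  {0,2}  => 2  2->2 ok
  [8] x  {1}  => 1  2->1 ok
  [9] y  {0,2}  => 2  1->2 ok
  [10] x  {1}  => 1  2->1 ok
  [11] y  {0,2}  => 0  1->0 ok
  [12] z  {3}  => 3  0->3 ok
  [13] y  {0,2}  => 2  3->2 ok
  [14] y  {0,2}  => 2  2->2 ok
  [15] z  {3}  => 3  2->3 ok
  [16] x  {1}  => 1  3->1 ok
  [17] y  {0,2}  => 2  1->2 ok
  [18] z  {3}  => 3  2->3 ok
  [19] y  {0,2}  => 2  3->2 ok
  [20] z  {3}  => 3  2->3 ok
  [21] y  {0,2}  => 0  3->0 ok
  [22] x  {1}  => 1  0->1 ok
  [23] y  {0,2}  => 2  1->2 ok
  [24] z  {3}  => 3  2->3 ok
  [25] x  {1}  => 1  3->1 ok
  [26] y  {0,2}  => 2  1->2 ok
  [27] z  {3}  => 3  2->3 ok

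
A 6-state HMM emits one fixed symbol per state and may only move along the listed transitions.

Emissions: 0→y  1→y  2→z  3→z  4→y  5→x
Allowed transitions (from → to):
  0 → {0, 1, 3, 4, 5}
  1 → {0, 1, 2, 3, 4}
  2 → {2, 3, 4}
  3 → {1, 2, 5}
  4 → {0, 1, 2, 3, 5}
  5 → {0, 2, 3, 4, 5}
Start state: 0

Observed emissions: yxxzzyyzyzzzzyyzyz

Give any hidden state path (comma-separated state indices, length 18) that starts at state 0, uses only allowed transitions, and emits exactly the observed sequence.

  pos 0: y in {0,1,4}, choose 0; start
  pos 1: x in {5}, choose 5; 0->5 ok
  pos 2: x in {5}, choose 5; 5->5 ok
  pos 3: z in {2,3}, choose 2; 5->2 ok
  pos 4: z in {2,3}, choose 2; 2->2 ok
  pos 5: y in {0,1,4}, choose 4; 2->4 ok
  pos 6: y in {0,1,4}, choose 0; 4->0 ok
  pos 7: z in {2,3}, choose 3; 0->3 ok
  pos 8: y in {0,1,4}, choose 1; 3->1 ok
  pos 9: z in {2,3}, choose 2; 1->2 ok
  pos 10: z in {2,3}, choose 2; 2->2 ok
  pos 11: z in {2,3}, choose 2; 2->2 ok
  pos 12: z in {2,3}, choose 2; 2->2 ok
  pos 13: y in {0,1,4}, choose 4; 2->4 ok
  pos 14: y in {0,1,4}, choose 1; 4->1 ok
  pos 15: z in {2,3}, choose 2; 1->2 ok
  pos 16: y in {0,1,4}, choose 4; 2->4 ok
  pos 17: z in {2,3}, choose 3; 4->3 ok

0,5,5,2,2,4,0,3,1,2,2,2,2,4,1,2,4,3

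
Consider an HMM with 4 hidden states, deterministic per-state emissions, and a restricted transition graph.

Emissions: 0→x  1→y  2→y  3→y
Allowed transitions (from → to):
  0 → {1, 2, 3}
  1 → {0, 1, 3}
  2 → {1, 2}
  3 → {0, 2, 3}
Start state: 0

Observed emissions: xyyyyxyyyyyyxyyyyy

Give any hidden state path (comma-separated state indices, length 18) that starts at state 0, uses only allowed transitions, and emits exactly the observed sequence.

  0: obs=x cand={0} pick 0 [start]
  1: obs=y cand={1,2,3} pick 3 [0->3 ok]
  2: obs=y cand={1,2,3} pick 2 [3->2 ok]
  3: obs=y cand={1,2,3} pick 2 [2->2 ok]
  4: obs=y cand={1,2,3} pick 1 [2->1 ok]
  5: obs=x cand={0} pick 0 [1->0 ok]
  6: obs=y cand={1,2,3} pick 1 [0->1 ok]
  7: obs=y cand={1,2,3} pick 1 [1->1 ok]
  8: obs=y cand={1,2,3} pick 3 [1->3 ok]
  9: obs=y cand={1,2,3} pick 3 [3->3 ok]
  10: obs=y cand={1,2,3} pick 3 [3->3 ok]
  11: obs=y cand={1,2,3} pick 3 [3->3 ok]
  12: obs=x cand={0} pick 0 [3->0 ok]
  13: obs=y cand={1,2,3} pick 3 [0->3 ok]
  14: obs=y cand={1,2,3} pick 2 [3->2 ok]
  15: obs=y cand={1,2,3} pick 2 [2->2 ok]
  16: obs=y cand={1,2,3} pick 2 [2->2 ok]
  17: obs=y cand={1,2,3} pick 2 [2->2 ok]

0,3,2,2,1,0,1,1,3,3,3,3,0,3,2,2,2,2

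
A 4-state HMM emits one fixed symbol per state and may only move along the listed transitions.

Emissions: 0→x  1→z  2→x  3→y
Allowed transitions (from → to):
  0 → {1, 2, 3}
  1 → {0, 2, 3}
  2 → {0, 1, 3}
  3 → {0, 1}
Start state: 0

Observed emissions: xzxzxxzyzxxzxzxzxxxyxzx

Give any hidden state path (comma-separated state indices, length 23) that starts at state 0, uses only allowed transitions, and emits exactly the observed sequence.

  0: obs=x cand={0,2} pick 0 [start]
  1: obs=z cand={1} pick 1 [0->1 ok]
  2: obs=x cand={0,2} pick 2 [1->2 ok]
  3: obs=z cand={1} pick 1 [2->1 ok]
  4: obs=x cand={0,2} pick 0 [1->0 ok]
  5: obs=x cand={0,2} pick 2 [0->2 ok]
  6: obs=z cand={1} pick 1 [2->1 ok]
  7: obs=y cand={3} pick 3 [1->3 ok]
  8: obs=z cand={1} pick 1 [3->1 ok]
  9: obs=x cand={0,2} pick 2 [1->2 ok]
  10: obs=x cand={0,2} pick 0 [2->0 ok]
  11: obs=z cand={1} pick 1 [0->1 ok]
  12: obs=x cand={0,2} pick 2 [1->2 ok]
  13: obs=z cand={1} pick 1 [2->1 ok]
  14: obs=x cand={0,2} pick 2 [1->2 ok]
  15: obs=z cand={1} pick 1 [2->1 ok]
  16: obs=x cand={0,2} pick 2 [1->2 ok]
  17: obs=x cand={0,2} pick 0 [2->0 ok]
  18: obs=x cand={0,2} pick 2 [0->2 ok]
  19: obs=y cand={3} pick 3 [2->3 ok]
  20: obs=x cand={0,2} pick 0 [3->0 ok]
  21: obs=z cand={1} pick 1 [0->1 ok]
  22: obs=x cand={0,2} pick 0 [1->0 ok]

0,1,2,1,0,2,1,3,1,2,0,1,2,1,2,1,2,0,2,3,0,1,0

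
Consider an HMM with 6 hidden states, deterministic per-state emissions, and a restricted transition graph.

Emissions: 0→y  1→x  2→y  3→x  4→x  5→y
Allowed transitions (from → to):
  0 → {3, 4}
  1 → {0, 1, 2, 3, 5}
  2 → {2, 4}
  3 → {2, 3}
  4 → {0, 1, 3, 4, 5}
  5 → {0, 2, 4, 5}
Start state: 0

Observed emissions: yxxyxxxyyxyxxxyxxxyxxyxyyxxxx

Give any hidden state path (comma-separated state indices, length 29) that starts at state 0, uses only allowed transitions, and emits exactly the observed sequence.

  pos 0: y in {0,2,5}, choose 0; start
  pos 1: x in {1,3,4}, choose 3; 0->3 ok
  pos 2: x in {1,3,4}, choose 3; 3->3 ok
  pos 3: y in {0,2,5}, choose 2; 3->2 ok
  pos 4: x in {1,3,4}, choose 4; 2->4 ok
  pos 5: x in {1,3,4}, choose 4; 4->4 ok
  pos 6: x in {1,3,4}, choose 4; 4->4 ok
  pos 7: y in {0,2,5}, choose 5; 4->5 ok
  pos 8: y in {0,2,5}, choose 0; 5->0 ok
  pos 9: x in {1,3,4}, choose 4; 0->4 ok
  pos 10: y in {0,2,5}, choose 0; 4->0 ok
  pos 11: x in {1,3,4}, choose 4; 0->4 ok
  pos 12: x in {1,3,4}, choose 4; 4->4 ok
  pos 13: x in {1,3,4}, choose 1; 4->1 ok
  pos 14: y in {0,2,5}, choose 2; 1->2 ok
  pos 15: x in {1,3,4}, choose 4; 2->4 ok
  pos 16: x in {1,3,4}, choose 3; 4->3 ok
  pos 17: x in {1,3,4}, choose 3; 3->3 ok
  pos 18: y in {0,2,5}, choose 2; 3->2 ok
  pos 19: x in {1,3,4}, choose 4; 2->4 ok
  pos 20: x in {1,3,4}, choose 1; 4->1 ok
  pos 21: y in {0,2,5}, choose 2; 1->2 ok
  pos 22: x in {1,3,4}, choose 4; 2->4 ok
  pos 23: y in {0,2,5}, choose 5; 4->5 ok
  pos 24: y in {0,2,5}, choose 0; 5->0 ok
  pos 25: x in {1,3,4}, choose 4; 0->4 ok
  pos 26: x in {1,3,4}, choose 4; 4->4 ok
  pos 27: x in {1,3,4}, choose 3; 4->3 ok
  pos 28: x in {1,3,4}, choose 3; 3->3 ok

0,3,3,2,4,4,4,5,0,4,0,4,4,1,2,4,3,3,2,4,1,2,4,5,0,4,4,3,3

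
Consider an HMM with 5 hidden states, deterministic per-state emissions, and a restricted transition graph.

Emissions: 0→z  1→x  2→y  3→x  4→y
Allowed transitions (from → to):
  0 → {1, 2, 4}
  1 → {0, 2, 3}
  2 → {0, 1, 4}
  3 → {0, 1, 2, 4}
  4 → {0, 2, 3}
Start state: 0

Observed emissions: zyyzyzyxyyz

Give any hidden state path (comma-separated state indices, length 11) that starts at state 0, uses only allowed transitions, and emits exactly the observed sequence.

0,2,4,0,2,0,4,3,2,4,0

  [0] z  {0}  => 0  start
  [1] y  {2,4}  => 2  0->2 ok
  [2] y  {2,4}  => 4  2->4 ok
  [3] z  {0}  => 0  4->0 ok
  [4] y  {2,4}  => 2  0->2 ok
  [5] z  {0}  => 0  2->0 ok
  [6] y  {2,4}  => 4  0->4 ok
  [7] x  {1,3}  => 3  4->3 ok
  [8] y  {2,4}  => 2  3->2 ok
  [9] y  {2,4}  => 4  2->4 ok
  [10] z  {0}  => 0  4->0 ok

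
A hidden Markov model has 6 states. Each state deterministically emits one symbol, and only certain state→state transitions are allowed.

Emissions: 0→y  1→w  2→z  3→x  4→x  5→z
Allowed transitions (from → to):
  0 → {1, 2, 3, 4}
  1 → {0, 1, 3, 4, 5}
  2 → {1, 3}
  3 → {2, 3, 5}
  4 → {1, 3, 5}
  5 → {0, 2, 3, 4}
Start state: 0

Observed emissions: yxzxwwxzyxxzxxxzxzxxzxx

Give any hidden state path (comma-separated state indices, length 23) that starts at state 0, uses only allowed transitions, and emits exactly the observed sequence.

0,4,5,4,1,1,3,5,0,3,3,5,3,3,3,5,3,2,3,3,5,3,3

  0: obs=y cand={0} pick 0 [start]
  1: obs=x cand={3,4} pick 4 [0->4 ok]
  2: obs=z cand={2,5} pick 5 [4->5 ok]
  3: obs=x cand={3,4} pick 4 [5->4 ok]
  4: obs=w cand={1} pick 1 [4->1 ok]
  5: obs=w cand={1} pick 1 [1->1 ok]
  6: obs=x cand={3,4} pick 3 [1->3 ok]
  7: obs=z cand={2,5} pick 5 [3->5 ok]
  8: obs=y cand={0} pick 0 [5->0 ok]
  9: obs=x cand={3,4} pick 3 [0->3 ok]
  10: obs=x cand={3,4} pick 3 [3->3 ok]
  11: obs=z cand={2,5} pick 5 [3->5 ok]
  12: obs=x cand={3,4} pick 3 [5->3 ok]
  13: obs=x cand={3,4} pick 3 [3->3 ok]
  14: obs=x cand={3,4} pick 3 [3->3 ok]
  15: obs=z cand={2,5} pick 5 [3->5 ok]
  16: obs=x cand={3,4} pick 3 [5->3 ok]
  17: obs=z cand={2,5} pick 2 [3->2 ok]
  18: obs=x cand={3,4} pick 3 [2->3 ok]
  19: obs=x cand={3,4} pick 3 [3->3 ok]
  20: obs=z cand={2,5} pick 5 [3->5 ok]
  21: obs=x cand={3,4} pick 3 [5->3 ok]
  22: obs=x cand={3,4} pick 3 [3->3 ok]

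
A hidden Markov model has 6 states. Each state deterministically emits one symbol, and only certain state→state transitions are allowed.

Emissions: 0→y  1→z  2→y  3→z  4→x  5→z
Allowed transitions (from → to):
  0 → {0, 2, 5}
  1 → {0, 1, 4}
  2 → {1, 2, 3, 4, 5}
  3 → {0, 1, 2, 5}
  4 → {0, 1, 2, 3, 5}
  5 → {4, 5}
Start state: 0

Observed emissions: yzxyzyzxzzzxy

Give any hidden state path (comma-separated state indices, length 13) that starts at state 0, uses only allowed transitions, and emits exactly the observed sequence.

  pos 0: y in {0,2}, choose 0; start
  pos 1: z in {1,3,5}, choose 5; 0->5 ok
  pos 2: x in {4}, choose 4; 5->4 ok
  pos 3: y in {0,2}, choose 2; 4->2 ok
  pos 4: z in {1,3,5}, choose 3; 2->3 ok
  pos 5: y in {0,2}, choose 0; 3->0 ok
  pos 6: z in {1,3,5}, choose 5; 0->5 ok
  pos 7: x in {4}, choose 4; 5->4 ok
  pos 8: z in {1,3,5}, choose 5; 4->5 ok
  pos 9: z in {1,3,5}, choose 5; 5->5 ok
  pos 10: z in {1,3,5}, choose 5; 5->5 ok
  pos 11: x in {4}, choose 4; 5->4 ok
  pos 12: y in {0,2}, choose 2; 4->2 ok

0,5,4,2,3,0,5,4,5,5,5,4,2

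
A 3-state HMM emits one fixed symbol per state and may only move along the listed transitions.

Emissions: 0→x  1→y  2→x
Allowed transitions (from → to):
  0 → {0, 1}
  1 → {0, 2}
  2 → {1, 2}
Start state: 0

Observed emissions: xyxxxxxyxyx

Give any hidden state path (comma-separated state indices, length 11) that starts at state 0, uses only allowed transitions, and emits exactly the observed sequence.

0,1,2,2,2,2,2,1,0,1,0

  pos 0: x in {0,2}, choose 0; start
  pos 1: y in {1}, choose 1; 0->1 ok
  pos 2: x in {0,2}, choose 2; 1->2 ok
  pos 3: x in {0,2}, choose 2; 2->2 ok
  pos 4: x in {0,2}, choose 2; 2->2 ok
  pos 5: x in {0,2}, choose 2; 2->2 ok
  pos 6: x in {0,2}, choose 2; 2->2 ok
  pos 7: y in {1}, choose 1; 2->1 ok
  pos 8: x in {0,2}, choose 0; 1->0 ok
  pos 9: y in {1}, choose 1; 0->1 ok
  pos 10: x in {0,2}, choose 0; 1->0 ok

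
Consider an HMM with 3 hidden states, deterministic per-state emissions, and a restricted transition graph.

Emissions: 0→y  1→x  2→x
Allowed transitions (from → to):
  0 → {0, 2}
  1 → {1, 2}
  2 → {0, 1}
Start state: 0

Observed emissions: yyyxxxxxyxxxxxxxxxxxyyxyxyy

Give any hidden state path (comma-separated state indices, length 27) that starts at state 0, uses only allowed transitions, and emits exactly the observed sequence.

  pos 0: y in {0}, choose 0; start
  pos 1: y in {0}, choose 0; 0->0 ok
  pos 2: y in {0}, choose 0; 0->0 ok
  pos 3: x in {1,2}, choose 2; 0->2 ok
  pos 4: x in {1,2}, choose 1; 2->1 ok
  pos 5: x in {1,2}, choose 1; 1->1 ok
  pos 6: x in {1,2}, choose 1; 1->1 ok
  pos 7: x in {1,2}, choose 2; 1->2 ok
  pos 8: y in {0}, choose 0; 2->0 ok
  pos 9: x in {1,2}, choose 2; 0->2 ok
  pos 10: x in {1,2}, choose 1; 2->1 ok
  pos 11: x in {1,2}, choose 1; 1->1 ok
  pos 12: x in {1,2}, choose 1; 1->1 ok
  pos 13: x in {1,2}, choose 1; 1->1 ok
  pos 14: x in {1,2}, choose 2; 1->2 ok
  pos 15: x in {1,2}, choose 1; 2->1 ok
  pos 16: x in {1,2}, choose 1; 1->1 ok
  pos 17: x in {1,2}, choose 1; 1->1 ok
  pos 18: x in {1,2}, choose 1; 1->1 ok
  pos 19: x in {1,2}, choose 2; 1->2 ok
  pos 20: y in {0}, choose 0; 2->0 ok
  pos 21: y in {0}, choose 0; 0->0 ok
  pos 22: x in {1,2}, choose 2; 0->2 ok
  pos 23: y in {0}, choose 0; 2->0 ok
  pos 24: x in {1,2}, choose 2; 0->2 ok
  pos 25: y in {0}, choose 0; 2->0 ok
  pos 26: y in {0}, choose 0; 0->0 ok

0,0,0,2,1,1,1,2,0,2,1,1,1,1,2,1,1,1,1,2,0,0,2,0,2,0,0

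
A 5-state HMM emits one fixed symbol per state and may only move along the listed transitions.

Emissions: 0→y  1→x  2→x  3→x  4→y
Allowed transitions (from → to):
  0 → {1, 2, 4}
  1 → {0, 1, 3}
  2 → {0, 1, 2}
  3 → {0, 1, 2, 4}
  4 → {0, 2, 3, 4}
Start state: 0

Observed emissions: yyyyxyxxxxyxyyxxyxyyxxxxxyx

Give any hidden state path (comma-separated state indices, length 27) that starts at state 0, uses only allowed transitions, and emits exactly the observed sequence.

0,4,4,0,1,0,1,1,1,1,0,2,0,4,2,1,0,1,0,4,3,2,2,1,1,0,2

  t0 'y' -> {0,4}, take 0 (start)
  t1 'y' -> {0,4}, take 4 (0->4 ok)
  t2 'y' -> {0,4}, take 4 (4->4 ok)
  t3 'y' -> {0,4}, take 0 (4->0 ok)
  t4 'x' -> {1,2,3}, take 1 (0->1 ok)
  t5 'y' -> {0,4}, take 0 (1->0 ok)
  t6 'x' -> {1,2,3}, take 1 (0->1 ok)
  t7 'x' -> {1,2,3}, take 1 (1->1 ok)
  t8 'x' -> {1,2,3}, take 1 (1->1 ok)
  t9 'x' -> {1,2,3}, take 1 (1->1 ok)
  t10 'y' -> {0,4}, take 0 (1->0 ok)
  t11 'x' -> {1,2,3}, take 2 (0->2 ok)
  t12 'y' -> {0,4}, take 0 (2->0 ok)
  t13 'y' -> {0,4}, take 4 (0->4 ok)
  t14 'x' -> {1,2,3}, take 2 (4->2 ok)
  t15 'x' -> {1,2,3}, take 1 (2->1 ok)
  t16 'y' -> {0,4}, take 0 (1->0 ok)
  t17 'x' -> {1,2,3}, take 1 (0->1 ok)
  t18 'y' -> {0,4}, take 0 (1->0 ok)
  t19 'y' -> {0,4}, take 4 (0->4 ok)
  t20 'x' -> {1,2,3}, take 3 (4->3 ok)
  t21 'x' -> {1,2,3}, take 2 (3->2 ok)
  t22 'x' -> {1,2,3}, take 2 (2->2 ok)
  t23 'x' -> {1,2,3}, take 1 (2->1 ok)
  t24 'x' -> {1,2,3}, take 1 (1->1 ok)
  t25 'y' -> {0,4}, take 0 (1->0 ok)
  t26 'x' -> {1,2,3}, take 2 (0->2 ok)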